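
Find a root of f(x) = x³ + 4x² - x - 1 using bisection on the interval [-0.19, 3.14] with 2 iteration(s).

f(x) = x³ + 4x² - x - 1
Initial interval: [-0.19, 3.14]

Iteration 1:
  c_1 = (-0.190000 + 3.140000)/2 = 1.475000
  f(c_1) = f(1.475000) = 9.436547
  f(a) × f(c) < 0, new interval: [-0.190000, 1.475000]
Iteration 2:
  c_2 = (-0.190000 + 1.475000)/2 = 0.642500
  f(c_2) = f(0.642500) = 0.273953
  f(a) × f(c) < 0, new interval: [-0.190000, 0.642500]

After 2 iteration(s), the approximation is c_2 = 0.642500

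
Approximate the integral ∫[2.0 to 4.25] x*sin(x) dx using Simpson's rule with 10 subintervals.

f(x) = x*sin(x)
a = 2.0, b = 4.25, n = 10
h = (b - a)/n = 0.225000

Simpson's rule: (h/3)[f(x₀) + 4f(x₁) + 2f(x₂) + ... + f(xₙ)]

x_0 = 2.0000, f(x_0) = 1.818595, coefficient = 1
x_1 = 2.2250, f(x_1) = 1.765610, coefficient = 4
x_2 = 2.4500, f(x_2) = 1.562524, coefficient = 2
x_3 = 2.6750, f(x_3) = 1.203337, coefficient = 4
x_4 = 2.9000, f(x_4) = 0.693823, coefficient = 2
x_5 = 3.1250, f(x_5) = 0.051850, coefficient = 4
x_6 = 3.3500, f(x_6) = -0.693122, coefficient = 2
x_7 = 3.5750, f(x_7) = -1.501377, coefficient = 4
x_8 = 3.8000, f(x_8) = -2.325060, coefficient = 2
x_9 = 4.0250, f(x_9) = -3.110944, coefficient = 4
x_10 = 4.2500, f(x_10) = -3.803705, coefficient = 1

I ≈ (0.225000/3) × -9.874874 = -0.740616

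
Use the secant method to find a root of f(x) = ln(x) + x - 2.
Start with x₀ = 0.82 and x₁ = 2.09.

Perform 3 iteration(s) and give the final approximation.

f(x) = ln(x) + x - 2
x₀ = 0.82, x₁ = 2.09

Secant formula: x_{n+1} = x_n - f(x_n)(x_n - x_{n-1})/(f(x_n) - f(x_{n-1}))

Iteration 1:
  f(0.820000) = -1.378451
  f(2.090000) = 0.827164
  x_2 = 2.090000 - 0.827164×(2.090000 - 0.820000)/(0.827164 - (-1.378451))
       = 1.613716
Iteration 2:
  f(2.090000) = 0.827164
  f(1.613716) = 0.092256
  x_3 = 1.613716 - 0.092256×(1.613716 - 2.090000)/(0.092256 - 0.827164)
       = 1.553926
Iteration 3:
  f(1.613716) = 0.092256
  f(1.553926) = -0.005289
  x_4 = 1.553926 - (-0.005289)×(1.553926 - 1.613716)/(-0.005289 - 0.092256)
       = 1.557168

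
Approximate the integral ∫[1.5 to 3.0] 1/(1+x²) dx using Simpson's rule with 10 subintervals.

f(x) = 1/(1+x²)
a = 1.5, b = 3.0, n = 10
h = (b - a)/n = 0.150000

Simpson's rule: (h/3)[f(x₀) + 4f(x₁) + 2f(x₂) + ... + f(xₙ)]

x_0 = 1.5000, f(x_0) = 0.307692, coefficient = 1
x_1 = 1.6500, f(x_1) = 0.268637, coefficient = 4
x_2 = 1.8000, f(x_2) = 0.235849, coefficient = 2
x_3 = 1.9500, f(x_3) = 0.208225, coefficient = 4
x_4 = 2.1000, f(x_4) = 0.184843, coefficient = 2
x_5 = 2.2500, f(x_5) = 0.164948, coefficient = 4
x_6 = 2.4000, f(x_6) = 0.147929, coefficient = 2
x_7 = 2.5500, f(x_7) = 0.133289, coefficient = 4
x_8 = 2.7000, f(x_8) = 0.120627, coefficient = 2
x_9 = 2.8500, f(x_9) = 0.109619, coefficient = 4
x_10 = 3.0000, f(x_10) = 0.100000, coefficient = 1

I ≈ (0.150000/3) × 5.325061 = 0.266253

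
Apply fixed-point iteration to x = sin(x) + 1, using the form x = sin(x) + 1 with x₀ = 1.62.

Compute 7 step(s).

Equation: x = sin(x) + 1
Fixed-point form: x = sin(x) + 1
x₀ = 1.62

x_1 = g(1.620000) = 1.998790
x_2 = g(1.998790) = 1.909800
x_3 = g(1.909800) = 1.943086
x_4 = g(1.943086) = 1.931497
x_5 = g(1.931497) = 1.935650
x_6 = g(1.935650) = 1.934176
x_7 = g(1.934176) = 1.934701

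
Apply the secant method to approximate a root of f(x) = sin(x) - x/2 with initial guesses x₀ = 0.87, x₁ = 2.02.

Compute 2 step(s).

f(x) = sin(x) - x/2
x₀ = 0.87, x₁ = 2.02

Secant formula: x_{n+1} = x_n - f(x_n)(x_n - x_{n-1})/(f(x_n) - f(x_{n-1}))

Iteration 1:
  f(0.870000) = 0.329329
  f(2.020000) = -0.109207
  x_2 = 2.020000 - (-0.109207)×(2.020000 - 0.870000)/(-0.109207 - 0.329329)
       = 1.733620
Iteration 2:
  f(2.020000) = -0.109207
  f(1.733620) = 0.119963
  x_3 = 1.733620 - 0.119963×(1.733620 - 2.020000)/(0.119963 - (-0.109207))
       = 1.883531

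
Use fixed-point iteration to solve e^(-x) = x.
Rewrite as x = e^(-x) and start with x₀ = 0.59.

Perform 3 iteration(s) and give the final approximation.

Equation: e^(-x) = x
Fixed-point form: x = e^(-x)
x₀ = 0.59

x_1 = g(0.590000) = 0.554327
x_2 = g(0.554327) = 0.574459
x_3 = g(0.574459) = 0.563010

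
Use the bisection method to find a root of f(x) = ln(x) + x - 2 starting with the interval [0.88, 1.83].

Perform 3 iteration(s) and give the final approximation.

f(x) = ln(x) + x - 2
Initial interval: [0.88, 1.83]

Iteration 1:
  c_1 = (0.880000 + 1.830000)/2 = 1.355000
  f(c_1) = f(1.355000) = -0.341199
  f(a) × f(c) ≥ 0, new interval: [1.355000, 1.830000]
Iteration 2:
  c_2 = (1.355000 + 1.830000)/2 = 1.592500
  f(c_2) = f(1.592500) = 0.057805
  f(a) × f(c) < 0, new interval: [1.355000, 1.592500]
Iteration 3:
  c_3 = (1.355000 + 1.592500)/2 = 1.473750
  f(c_3) = f(1.473750) = -0.138440
  f(a) × f(c) ≥ 0, new interval: [1.473750, 1.592500]

After 3 iteration(s), the approximation is c_3 = 1.473750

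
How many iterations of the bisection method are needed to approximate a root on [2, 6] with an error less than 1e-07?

We need (b-a)/2^n ≤ 1e-07
(6 - 2)/2^n ≤ 1e-07
4/2^n ≤ 1e-07
2^n ≥ 40000000
n ≥ log₂(40000000) = 25.25
n ≥ 26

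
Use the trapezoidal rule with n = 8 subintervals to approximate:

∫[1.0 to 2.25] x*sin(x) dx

f(x) = x*sin(x)
a = 1.0, b = 2.25, n = 8
h = (b - a)/n = 0.156250

Trapezoidal rule: (h/2)[f(x₀) + 2f(x₁) + 2f(x₂) + ... + f(xₙ)]

x_0 = 1.0000, f(x_0) = 0.841471, coefficient = 1
x_1 = 1.1562, f(x_1) = 1.058315, coefficient = 2
x_2 = 1.3125, f(x_2) = 1.268960, coefficient = 2
x_3 = 1.4688, f(x_3) = 1.461109, coefficient = 2
x_4 = 1.6250, f(x_4) = 1.622613, coefficient = 2
x_5 = 1.7812, f(x_5) = 1.741949, coefficient = 2
x_6 = 1.9375, f(x_6) = 1.808684, coefficient = 2
x_7 = 2.0938, f(x_7) = 1.813916, coefficient = 2
x_8 = 2.2500, f(x_8) = 1.750665, coefficient = 1

I ≈ (0.156250/2) × 24.143227 = 1.886190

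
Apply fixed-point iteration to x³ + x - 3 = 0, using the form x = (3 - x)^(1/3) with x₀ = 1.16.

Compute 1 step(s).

Equation: x³ + x - 3 = 0
Fixed-point form: x = (3 - x)^(1/3)
x₀ = 1.16

x_1 = g(1.160000) = 1.225385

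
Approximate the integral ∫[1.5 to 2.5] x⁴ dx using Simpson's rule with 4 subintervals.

f(x) = x⁴
a = 1.5, b = 2.5, n = 4
h = (b - a)/n = 0.250000

Simpson's rule: (h/3)[f(x₀) + 4f(x₁) + 2f(x₂) + ... + f(xₙ)]

x_0 = 1.5000, f(x_0) = 5.062500, coefficient = 1
x_1 = 1.7500, f(x_1) = 9.378906, coefficient = 4
x_2 = 2.0000, f(x_2) = 16.000000, coefficient = 2
x_3 = 2.2500, f(x_3) = 25.628906, coefficient = 4
x_4 = 2.5000, f(x_4) = 39.062500, coefficient = 1

I ≈ (0.250000/3) × 216.156250 = 18.013021
Exact value: 18.012500
Error: 0.000521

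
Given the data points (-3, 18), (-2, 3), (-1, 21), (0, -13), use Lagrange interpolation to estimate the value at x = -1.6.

Lagrange interpolation formula:
P(x) = Σ yᵢ × Lᵢ(x)
where Lᵢ(x) = Π_{j≠i} (x - xⱼ)/(xᵢ - xⱼ)

L_0(-1.6) = (-1.6 - (-2))/(-3 - (-2)) × (-1.6 - (-1))/(-3 - (-1)) × (-1.6 - 0)/(-3 - 0) = -0.064000
L_1(-1.6) = (-1.6 - (-3))/(-2 - (-3)) × (-1.6 - (-1))/(-2 - (-1)) × (-1.6 - 0)/(-2 - 0) = 0.672000
L_2(-1.6) = (-1.6 - (-3))/(-1 - (-3)) × (-1.6 - (-2))/(-1 - (-2)) × (-1.6 - 0)/(-1 - 0) = 0.448000
L_3(-1.6) = (-1.6 - (-3))/(0 - (-3)) × (-1.6 - (-2))/(0 - (-2)) × (-1.6 - (-1))/(0 - (-1)) = -0.056000

P(-1.6) = 18×L_0(-1.6) + 3×L_1(-1.6) + 21×L_2(-1.6) + (-13)×L_3(-1.6)
P(-1.6) = 11.000000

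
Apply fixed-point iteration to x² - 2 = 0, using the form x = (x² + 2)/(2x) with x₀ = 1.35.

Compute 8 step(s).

Equation: x² - 2 = 0
Fixed-point form: x = (x² + 2)/(2x)
x₀ = 1.35

x_1 = g(1.350000) = 1.415741
x_2 = g(1.415741) = 1.414214
x_3 = g(1.414214) = 1.414214
x_4 = g(1.414214) = 1.414214
x_5 = g(1.414214) = 1.414214
x_6 = g(1.414214) = 1.414214
x_7 = g(1.414214) = 1.414214
x_8 = g(1.414214) = 1.414214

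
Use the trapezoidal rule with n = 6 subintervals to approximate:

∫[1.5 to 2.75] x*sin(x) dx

f(x) = x*sin(x)
a = 1.5, b = 2.75, n = 6
h = (b - a)/n = 0.208333

Trapezoidal rule: (h/2)[f(x₀) + 2f(x₁) + 2f(x₂) + ... + f(xₙ)]

x_0 = 1.5000, f(x_0) = 1.496242, coefficient = 1
x_1 = 1.7083, f(x_1) = 1.692201, coefficient = 2
x_2 = 1.9167, f(x_2) = 1.803163, coefficient = 2
x_3 = 2.1250, f(x_3) = 1.806930, coefficient = 2
x_4 = 2.3333, f(x_4) = 1.687200, coefficient = 2
x_5 = 2.5417, f(x_5) = 1.434978, coefficient = 2
x_6 = 2.7500, f(x_6) = 1.049568, coefficient = 1

I ≈ (0.208333/2) × 19.394754 = 2.020287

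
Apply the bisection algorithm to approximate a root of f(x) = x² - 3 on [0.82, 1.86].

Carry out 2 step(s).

f(x) = x² - 3
Initial interval: [0.82, 1.86]

Iteration 1:
  c_1 = (0.820000 + 1.860000)/2 = 1.340000
  f(c_1) = f(1.340000) = -1.204400
  f(a) × f(c) ≥ 0, new interval: [1.340000, 1.860000]
Iteration 2:
  c_2 = (1.340000 + 1.860000)/2 = 1.600000
  f(c_2) = f(1.600000) = -0.440000
  f(a) × f(c) ≥ 0, new interval: [1.600000, 1.860000]

After 2 iteration(s), the approximation is c_2 = 1.600000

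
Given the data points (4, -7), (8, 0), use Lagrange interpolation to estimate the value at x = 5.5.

Lagrange interpolation formula:
P(x) = Σ yᵢ × Lᵢ(x)
where Lᵢ(x) = Π_{j≠i} (x - xⱼ)/(xᵢ - xⱼ)

L_0(5.5) = (5.5 - 8)/(4 - 8) = 0.625000
L_1(5.5) = (5.5 - 4)/(8 - 4) = 0.375000

P(5.5) = (-7)×L_0(5.5) + 0×L_1(5.5)
P(5.5) = -4.375000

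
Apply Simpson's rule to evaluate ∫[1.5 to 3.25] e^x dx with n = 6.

f(x) = e^x
a = 1.5, b = 3.25, n = 6
h = (b - a)/n = 0.291667

Simpson's rule: (h/3)[f(x₀) + 4f(x₁) + 2f(x₂) + ... + f(xₙ)]

x_0 = 1.5000, f(x_0) = 4.481689, coefficient = 1
x_1 = 1.7917, f(x_1) = 5.999443, coefficient = 4
x_2 = 2.0833, f(x_2) = 8.031195, coefficient = 2
x_3 = 2.3750, f(x_3) = 10.751013, coefficient = 4
x_4 = 2.6667, f(x_4) = 14.391916, coefficient = 2
x_5 = 2.9583, f(x_5) = 19.265835, coefficient = 4
x_6 = 3.2500, f(x_6) = 25.790340, coefficient = 1

I ≈ (0.291667/3) × 219.183418 = 21.309499
Exact value: 21.308651
Error: 0.000848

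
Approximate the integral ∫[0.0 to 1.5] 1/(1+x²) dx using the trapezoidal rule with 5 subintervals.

f(x) = 1/(1+x²)
a = 0.0, b = 1.5, n = 5
h = (b - a)/n = 0.300000

Trapezoidal rule: (h/2)[f(x₀) + 2f(x₁) + 2f(x₂) + ... + f(xₙ)]

x_0 = 0.0000, f(x_0) = 1.000000, coefficient = 1
x_1 = 0.3000, f(x_1) = 0.917431, coefficient = 2
x_2 = 0.6000, f(x_2) = 0.735294, coefficient = 2
x_3 = 0.9000, f(x_3) = 0.552486, coefficient = 2
x_4 = 1.2000, f(x_4) = 0.409836, coefficient = 2
x_5 = 1.5000, f(x_5) = 0.307692, coefficient = 1

I ≈ (0.300000/2) × 6.537787 = 0.980668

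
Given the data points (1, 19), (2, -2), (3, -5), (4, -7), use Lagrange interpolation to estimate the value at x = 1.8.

Lagrange interpolation formula:
P(x) = Σ yᵢ × Lᵢ(x)
where Lᵢ(x) = Π_{j≠i} (x - xⱼ)/(xᵢ - xⱼ)

L_0(1.8) = (1.8 - 2)/(1 - 2) × (1.8 - 3)/(1 - 3) × (1.8 - 4)/(1 - 4) = 0.088000
L_1(1.8) = (1.8 - 1)/(2 - 1) × (1.8 - 3)/(2 - 3) × (1.8 - 4)/(2 - 4) = 1.056000
L_2(1.8) = (1.8 - 1)/(3 - 1) × (1.8 - 2)/(3 - 2) × (1.8 - 4)/(3 - 4) = -0.176000
L_3(1.8) = (1.8 - 1)/(4 - 1) × (1.8 - 2)/(4 - 2) × (1.8 - 3)/(4 - 3) = 0.032000

P(1.8) = 19×L_0(1.8) + (-2)×L_1(1.8) + (-5)×L_2(1.8) + (-7)×L_3(1.8)
P(1.8) = 0.216000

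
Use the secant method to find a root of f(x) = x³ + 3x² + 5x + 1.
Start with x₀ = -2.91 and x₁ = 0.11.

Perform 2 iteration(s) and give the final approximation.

f(x) = x³ + 3x² + 5x + 1
x₀ = -2.91, x₁ = 0.11

Secant formula: x_{n+1} = x_n - f(x_n)(x_n - x_{n-1})/(f(x_n) - f(x_{n-1}))

Iteration 1:
  f(-2.910000) = -12.787871
  f(0.110000) = 1.587631
  x_2 = 0.110000 - 1.587631×(0.110000 - (-2.910000))/(1.587631 - (-12.787871))
       = -0.223529
Iteration 2:
  f(0.110000) = 1.587631
  f(-0.223529) = 0.021082
  x_3 = -0.223529 - 0.021082×(-0.223529 - 0.110000)/(0.021082 - 1.587631)
       = -0.228017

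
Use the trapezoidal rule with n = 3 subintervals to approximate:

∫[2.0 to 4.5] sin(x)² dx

f(x) = sin(x)²
a = 2.0, b = 4.5, n = 3
h = (b - a)/n = 0.833333

Trapezoidal rule: (h/2)[f(x₀) + 2f(x₁) + 2f(x₂) + ... + f(xₙ)]

x_0 = 2.0000, f(x_0) = 0.826822, coefficient = 1
x_1 = 2.8333, f(x_1) = 0.092052, coefficient = 2
x_2 = 3.6667, f(x_2) = 0.251279, coefficient = 2
x_3 = 4.5000, f(x_3) = 0.955565, coefficient = 1

I ≈ (0.833333/2) × 2.469048 = 1.028770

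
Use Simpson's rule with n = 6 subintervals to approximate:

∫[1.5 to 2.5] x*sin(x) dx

f(x) = x*sin(x)
a = 1.5, b = 2.5, n = 6
h = (b - a)/n = 0.166667

Simpson's rule: (h/3)[f(x₀) + 4f(x₁) + 2f(x₂) + ... + f(xₙ)]

x_0 = 1.5000, f(x_0) = 1.496242, coefficient = 1
x_1 = 1.6667, f(x_1) = 1.659013, coefficient = 4
x_2 = 1.8333, f(x_2) = 1.770514, coefficient = 2
x_3 = 2.0000, f(x_3) = 1.818595, coefficient = 4
x_4 = 2.1667, f(x_4) = 1.793264, coefficient = 2
x_5 = 2.3333, f(x_5) = 1.687200, coefficient = 4
x_6 = 2.5000, f(x_6) = 1.496180, coefficient = 1

I ≈ (0.166667/3) × 30.779212 = 1.709956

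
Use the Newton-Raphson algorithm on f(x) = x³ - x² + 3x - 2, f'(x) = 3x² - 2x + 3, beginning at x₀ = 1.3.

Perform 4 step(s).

f(x) = x³ - x² + 3x - 2
f'(x) = 3x² - 2x + 3
x₀ = 1.3

Newton-Raphson formula: x_{n+1} = x_n - f(x_n)/f'(x_n)

Iteration 1:
  f(1.300000) = 2.407000
  f'(1.300000) = 5.470000
  x_1 = 1.300000 - 2.407000/5.470000 = 0.859963
Iteration 2:
  f(0.859963) = 0.476328
  f'(0.859963) = 3.498684
  x_2 = 0.859963 - 0.476328/3.498684 = 0.723819
Iteration 3:
  f(0.723819) = 0.026760
  f'(0.723819) = 3.124103
  x_3 = 0.723819 - 0.026760/3.124103 = 0.715253
Iteration 4:
  f(0.715253) = 0.000085
  f'(0.715253) = 3.104254
  x_4 = 0.715253 - 0.000085/3.104254 = 0.715225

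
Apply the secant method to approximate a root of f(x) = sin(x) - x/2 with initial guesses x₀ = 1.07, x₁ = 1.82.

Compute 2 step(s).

f(x) = sin(x) - x/2
x₀ = 1.07, x₁ = 1.82

Secant formula: x_{n+1} = x_n - f(x_n)(x_n - x_{n-1})/(f(x_n) - f(x_{n-1}))

Iteration 1:
  f(1.070000) = 0.342201
  f(1.820000) = 0.059109
  x_2 = 1.820000 - 0.059109×(1.820000 - 1.070000)/(0.059109 - 0.342201)
       = 1.976599
Iteration 2:
  f(1.820000) = 0.059109
  f(1.976599) = -0.069514
  x_3 = 1.976599 - (-0.069514)×(1.976599 - 1.820000)/(-0.069514 - 0.059109)
       = 1.891966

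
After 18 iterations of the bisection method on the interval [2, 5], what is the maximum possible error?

Bisection error bound: |error| ≤ (b-a)/2^n
|error| ≤ (5 - 2)/2^18 = 3/2^18
|error| ≤ 0.0000114441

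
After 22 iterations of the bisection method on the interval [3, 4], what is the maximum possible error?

Bisection error bound: |error| ≤ (b-a)/2^n
|error| ≤ (4 - 3)/2^22 = 1/2^22
|error| ≤ 0.0000002384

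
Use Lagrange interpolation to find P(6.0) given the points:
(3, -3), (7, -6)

Lagrange interpolation formula:
P(x) = Σ yᵢ × Lᵢ(x)
where Lᵢ(x) = Π_{j≠i} (x - xⱼ)/(xᵢ - xⱼ)

L_0(6.0) = (6.0 - 7)/(3 - 7) = 0.250000
L_1(6.0) = (6.0 - 3)/(7 - 3) = 0.750000

P(6.0) = (-3)×L_0(6.0) + (-6)×L_1(6.0)
P(6.0) = -5.250000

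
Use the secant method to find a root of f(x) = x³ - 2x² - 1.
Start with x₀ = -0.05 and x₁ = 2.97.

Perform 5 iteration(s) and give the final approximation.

f(x) = x³ - 2x² - 1
x₀ = -0.05, x₁ = 2.97

Secant formula: x_{n+1} = x_n - f(x_n)(x_n - x_{n-1})/(f(x_n) - f(x_{n-1}))

Iteration 1:
  f(-0.050000) = -1.005125
  f(2.970000) = 7.556273
  x_2 = 2.970000 - 7.556273×(2.970000 - (-0.050000))/(7.556273 - (-1.005125))
       = 0.304554
Iteration 2:
  f(2.970000) = 7.556273
  f(0.304554) = -1.157258
  x_3 = 0.304554 - (-1.157258)×(0.304554 - 2.970000)/(-1.157258 - 7.556273)
       = 0.658556
Iteration 3:
  f(0.304554) = -1.157258
  f(0.658556) = -1.581779
  x_4 = 0.658556 - (-1.581779)×(0.658556 - 0.304554)/(-1.581779 - (-1.157258))
       = -0.660467
Iteration 4:
  f(0.658556) = -1.581779
  f(-0.660467) = -2.160540
  x_5 = -0.660467 - (-2.160540)×(-0.660467 - 0.658556)/(-2.160540 - (-1.581779))
       = 4.263504
Iteration 5:
  f(-0.660467) = -2.160540
  f(4.263504) = 40.144781
  x_6 = 4.263504 - 40.144781×(4.263504 - (-0.660467))/(40.144781 - (-2.160540))
       = -0.408999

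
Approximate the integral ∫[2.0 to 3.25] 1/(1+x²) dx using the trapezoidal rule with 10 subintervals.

f(x) = 1/(1+x²)
a = 2.0, b = 3.25, n = 10
h = (b - a)/n = 0.125000

Trapezoidal rule: (h/2)[f(x₀) + 2f(x₁) + 2f(x₂) + ... + f(xₙ)]

x_0 = 2.0000, f(x_0) = 0.200000, coefficient = 1
x_1 = 2.1250, f(x_1) = 0.181303, coefficient = 2
x_2 = 2.2500, f(x_2) = 0.164948, coefficient = 2
x_3 = 2.3750, f(x_3) = 0.150588, coefficient = 2
x_4 = 2.5000, f(x_4) = 0.137931, coefficient = 2
x_5 = 2.6250, f(x_5) = 0.126733, coefficient = 2
x_6 = 2.7500, f(x_6) = 0.116788, coefficient = 2
x_7 = 2.8750, f(x_7) = 0.107926, coefficient = 2
x_8 = 3.0000, f(x_8) = 0.100000, coefficient = 2
x_9 = 3.1250, f(x_9) = 0.092888, coefficient = 2
x_10 = 3.2500, f(x_10) = 0.086486, coefficient = 1

I ≈ (0.125000/2) × 2.644698 = 0.165294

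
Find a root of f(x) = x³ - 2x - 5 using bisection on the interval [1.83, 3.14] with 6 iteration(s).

f(x) = x³ - 2x - 5
Initial interval: [1.83, 3.14]

Iteration 1:
  c_1 = (1.830000 + 3.140000)/2 = 2.485000
  f(c_1) = f(2.485000) = 5.375434
  f(a) × f(c) < 0, new interval: [1.830000, 2.485000]
Iteration 2:
  c_2 = (1.830000 + 2.485000)/2 = 2.157500
  f(c_2) = f(2.157500) = 0.727744
  f(a) × f(c) < 0, new interval: [1.830000, 2.157500]
Iteration 3:
  c_3 = (1.830000 + 2.157500)/2 = 1.993750
  f(c_3) = f(1.993750) = -1.062266
  f(a) × f(c) ≥ 0, new interval: [1.993750, 2.157500]
Iteration 4:
  c_4 = (1.993750 + 2.157500)/2 = 2.075625
  f(c_4) = f(2.075625) = -0.209003
  f(a) × f(c) ≥ 0, new interval: [2.075625, 2.157500]
Iteration 5:
  c_5 = (2.075625 + 2.157500)/2 = 2.116563
  f(c_5) = f(2.116563) = 0.248730
  f(a) × f(c) < 0, new interval: [2.075625, 2.116563]
Iteration 6:
  c_6 = (2.075625 + 2.116563)/2 = 2.096094
  f(c_6) = f(2.096094) = 0.017229
  f(a) × f(c) < 0, new interval: [2.075625, 2.096094]

After 6 iteration(s), the approximation is c_6 = 2.096094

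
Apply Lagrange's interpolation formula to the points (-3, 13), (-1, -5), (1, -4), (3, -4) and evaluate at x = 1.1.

Lagrange interpolation formula:
P(x) = Σ yᵢ × Lᵢ(x)
where Lᵢ(x) = Π_{j≠i} (x - xⱼ)/(xᵢ - xⱼ)

L_0(1.1) = (1.1 - (-1))/(-3 - (-1)) × (1.1 - 1)/(-3 - 1) × (1.1 - 3)/(-3 - 3) = 0.008313
L_1(1.1) = (1.1 - (-3))/(-1 - (-3)) × (1.1 - 1)/(-1 - 1) × (1.1 - 3)/(-1 - 3) = -0.048688
L_2(1.1) = (1.1 - (-3))/(1 - (-3)) × (1.1 - (-1))/(1 - (-1)) × (1.1 - 3)/(1 - 3) = 1.022437
L_3(1.1) = (1.1 - (-3))/(3 - (-3)) × (1.1 - (-1))/(3 - (-1)) × (1.1 - 1)/(3 - 1) = 0.017938

P(1.1) = 13×L_0(1.1) + (-5)×L_1(1.1) + (-4)×L_2(1.1) + (-4)×L_3(1.1)
P(1.1) = -3.810000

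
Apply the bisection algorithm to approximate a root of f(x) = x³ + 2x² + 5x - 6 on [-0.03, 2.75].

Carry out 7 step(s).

f(x) = x³ + 2x² + 5x - 6
Initial interval: [-0.03, 2.75]

Iteration 1:
  c_1 = (-0.030000 + 2.750000)/2 = 1.360000
  f(c_1) = f(1.360000) = 7.014656
  f(a) × f(c) < 0, new interval: [-0.030000, 1.360000]
Iteration 2:
  c_2 = (-0.030000 + 1.360000)/2 = 0.665000
  f(c_2) = f(0.665000) = -1.496470
  f(a) × f(c) ≥ 0, new interval: [0.665000, 1.360000]
Iteration 3:
  c_3 = (0.665000 + 1.360000)/2 = 1.012500
  f(c_3) = f(1.012500) = 2.150783
  f(a) × f(c) < 0, new interval: [0.665000, 1.012500]
Iteration 4:
  c_4 = (0.665000 + 1.012500)/2 = 0.838750
  f(c_4) = f(0.838750) = 0.190815
  f(a) × f(c) < 0, new interval: [0.665000, 0.838750]
Iteration 5:
  c_5 = (0.665000 + 0.838750)/2 = 0.751875
  f(c_5) = f(0.751875) = -0.684946
  f(a) × f(c) ≥ 0, new interval: [0.751875, 0.838750]
Iteration 6:
  c_6 = (0.751875 + 0.838750)/2 = 0.795313
  f(c_6) = f(0.795313) = -0.255341
  f(a) × f(c) ≥ 0, new interval: [0.795313, 0.838750]
Iteration 7:
  c_7 = (0.795313 + 0.838750)/2 = 0.817031
  f(c_7) = f(0.817031) = -0.034363
  f(a) × f(c) ≥ 0, new interval: [0.817031, 0.838750]

After 7 iteration(s), the approximation is c_7 = 0.817031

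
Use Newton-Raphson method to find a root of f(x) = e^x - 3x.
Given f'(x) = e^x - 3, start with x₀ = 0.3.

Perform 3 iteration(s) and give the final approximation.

f(x) = e^x - 3x
f'(x) = e^x - 3
x₀ = 0.3

Newton-Raphson formula: x_{n+1} = x_n - f(x_n)/f'(x_n)

Iteration 1:
  f(0.300000) = 0.449859
  f'(0.300000) = -1.650141
  x_1 = 0.300000 - 0.449859/(-1.650141) = 0.572618
Iteration 2:
  f(0.572618) = 0.055048
  f'(0.572618) = -1.227097
  x_2 = 0.572618 - 0.055048/(-1.227097) = 0.617479
Iteration 3:
  f(0.617479) = 0.001811
  f'(0.617479) = -1.145753
  x_3 = 0.617479 - 0.001811/(-1.145753) = 0.619059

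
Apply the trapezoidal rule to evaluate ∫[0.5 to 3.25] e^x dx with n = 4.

f(x) = e^x
a = 0.5, b = 3.25, n = 4
h = (b - a)/n = 0.687500

Trapezoidal rule: (h/2)[f(x₀) + 2f(x₁) + 2f(x₂) + ... + f(xₙ)]

x_0 = 0.5000, f(x_0) = 1.648721, coefficient = 1
x_1 = 1.1875, f(x_1) = 3.278874, coefficient = 2
x_2 = 1.8750, f(x_2) = 6.520819, coefficient = 2
x_3 = 2.5625, f(x_3) = 12.968197, coefficient = 2
x_4 = 3.2500, f(x_4) = 25.790340, coefficient = 1

I ≈ (0.687500/2) × 72.974842 = 25.085102
Exact value: 24.141619
Error: 0.943483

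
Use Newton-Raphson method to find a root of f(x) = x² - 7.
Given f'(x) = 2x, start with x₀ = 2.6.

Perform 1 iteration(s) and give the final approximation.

f(x) = x² - 7
f'(x) = 2x
x₀ = 2.6

Newton-Raphson formula: x_{n+1} = x_n - f(x_n)/f'(x_n)

Iteration 1:
  f(2.600000) = -0.240000
  f'(2.600000) = 5.200000
  x_1 = 2.600000 - (-0.240000)/5.200000 = 2.646154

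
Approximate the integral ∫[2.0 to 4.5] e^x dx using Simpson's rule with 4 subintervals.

f(x) = e^x
a = 2.0, b = 4.5, n = 4
h = (b - a)/n = 0.625000

Simpson's rule: (h/3)[f(x₀) + 4f(x₁) + 2f(x₂) + ... + f(xₙ)]

x_0 = 2.0000, f(x_0) = 7.389056, coefficient = 1
x_1 = 2.6250, f(x_1) = 13.804574, coefficient = 4
x_2 = 3.2500, f(x_2) = 25.790340, coefficient = 2
x_3 = 3.8750, f(x_3) = 48.182698, coefficient = 4
x_4 = 4.5000, f(x_4) = 90.017131, coefficient = 1

I ≈ (0.625000/3) × 396.935957 = 82.694991
Exact value: 82.628075
Error: 0.066916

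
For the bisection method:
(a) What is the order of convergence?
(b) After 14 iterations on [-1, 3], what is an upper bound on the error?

(a) Bisection has linear (order 1) convergence; the error is halved each step.

(b) Error bound = (b-a)/2^n = (3 - (-1))/2^{14}
    = 4/2^{14}

(a) 1 (linear); (b) error ≤ 2.44e-04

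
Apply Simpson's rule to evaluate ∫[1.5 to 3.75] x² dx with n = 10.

f(x) = x²
a = 1.5, b = 3.75, n = 10
h = (b - a)/n = 0.225000

Simpson's rule: (h/3)[f(x₀) + 4f(x₁) + 2f(x₂) + ... + f(xₙ)]

x_0 = 1.5000, f(x_0) = 2.250000, coefficient = 1
x_1 = 1.7250, f(x_1) = 2.975625, coefficient = 4
x_2 = 1.9500, f(x_2) = 3.802500, coefficient = 2
x_3 = 2.1750, f(x_3) = 4.730625, coefficient = 4
x_4 = 2.4000, f(x_4) = 5.760000, coefficient = 2
x_5 = 2.6250, f(x_5) = 6.890625, coefficient = 4
x_6 = 2.8500, f(x_6) = 8.122500, coefficient = 2
x_7 = 3.0750, f(x_7) = 9.455625, coefficient = 4
x_8 = 3.3000, f(x_8) = 10.890000, coefficient = 2
x_9 = 3.5250, f(x_9) = 12.425625, coefficient = 4
x_10 = 3.7500, f(x_10) = 14.062500, coefficient = 1

I ≈ (0.225000/3) × 219.375000 = 16.453125
Exact value: 16.453125
Error: 0.000000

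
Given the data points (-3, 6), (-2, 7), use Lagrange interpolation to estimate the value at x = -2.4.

Lagrange interpolation formula:
P(x) = Σ yᵢ × Lᵢ(x)
where Lᵢ(x) = Π_{j≠i} (x - xⱼ)/(xᵢ - xⱼ)

L_0(-2.4) = (-2.4 - (-2))/(-3 - (-2)) = 0.400000
L_1(-2.4) = (-2.4 - (-3))/(-2 - (-3)) = 0.600000

P(-2.4) = 6×L_0(-2.4) + 7×L_1(-2.4)
P(-2.4) = 6.600000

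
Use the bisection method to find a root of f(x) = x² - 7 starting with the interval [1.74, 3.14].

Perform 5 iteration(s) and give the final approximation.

f(x) = x² - 7
Initial interval: [1.74, 3.14]

Iteration 1:
  c_1 = (1.740000 + 3.140000)/2 = 2.440000
  f(c_1) = f(2.440000) = -1.046400
  f(a) × f(c) ≥ 0, new interval: [2.440000, 3.140000]
Iteration 2:
  c_2 = (2.440000 + 3.140000)/2 = 2.790000
  f(c_2) = f(2.790000) = 0.784100
  f(a) × f(c) < 0, new interval: [2.440000, 2.790000]
Iteration 3:
  c_3 = (2.440000 + 2.790000)/2 = 2.615000
  f(c_3) = f(2.615000) = -0.161775
  f(a) × f(c) ≥ 0, new interval: [2.615000, 2.790000]
Iteration 4:
  c_4 = (2.615000 + 2.790000)/2 = 2.702500
  f(c_4) = f(2.702500) = 0.303506
  f(a) × f(c) < 0, new interval: [2.615000, 2.702500]
Iteration 5:
  c_5 = (2.615000 + 2.702500)/2 = 2.658750
  f(c_5) = f(2.658750) = 0.068952
  f(a) × f(c) < 0, new interval: [2.615000, 2.658750]

After 5 iteration(s), the approximation is c_5 = 2.658750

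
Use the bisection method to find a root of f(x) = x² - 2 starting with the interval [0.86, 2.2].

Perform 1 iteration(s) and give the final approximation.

f(x) = x² - 2
Initial interval: [0.86, 2.2]

Iteration 1:
  c_1 = (0.860000 + 2.200000)/2 = 1.530000
  f(c_1) = f(1.530000) = 0.340900
  f(a) × f(c) < 0, new interval: [0.860000, 1.530000]

After 1 iteration(s), the approximation is c_1 = 1.530000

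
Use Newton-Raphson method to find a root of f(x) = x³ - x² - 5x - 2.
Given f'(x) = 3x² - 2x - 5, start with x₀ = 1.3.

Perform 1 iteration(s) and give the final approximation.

f(x) = x³ - x² - 5x - 2
f'(x) = 3x² - 2x - 5
x₀ = 1.3

Newton-Raphson formula: x_{n+1} = x_n - f(x_n)/f'(x_n)

Iteration 1:
  f(1.300000) = -7.993000
  f'(1.300000) = -2.530000
  x_1 = 1.300000 - (-7.993000)/(-2.530000) = -1.859289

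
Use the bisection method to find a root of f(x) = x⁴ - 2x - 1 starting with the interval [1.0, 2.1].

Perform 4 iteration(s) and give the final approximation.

f(x) = x⁴ - 2x - 1
Initial interval: [1.0, 2.1]

Iteration 1:
  c_1 = (1.000000 + 2.100000)/2 = 1.550000
  f(c_1) = f(1.550000) = 1.672006
  f(a) × f(c) < 0, new interval: [1.000000, 1.550000]
Iteration 2:
  c_2 = (1.000000 + 1.550000)/2 = 1.275000
  f(c_2) = f(1.275000) = -0.907343
  f(a) × f(c) ≥ 0, new interval: [1.275000, 1.550000]
Iteration 3:
  c_3 = (1.275000 + 1.550000)/2 = 1.412500
  f(c_3) = f(1.412500) = 0.155648
  f(a) × f(c) < 0, new interval: [1.275000, 1.412500]
Iteration 4:
  c_4 = (1.275000 + 1.412500)/2 = 1.343750
  f(c_4) = f(1.343750) = -0.427077
  f(a) × f(c) ≥ 0, new interval: [1.343750, 1.412500]

After 4 iteration(s), the approximation is c_4 = 1.343750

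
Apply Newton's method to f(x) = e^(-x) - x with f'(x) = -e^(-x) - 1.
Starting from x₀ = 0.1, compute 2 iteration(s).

f(x) = e^(-x) - x
f'(x) = -e^(-x) - 1
x₀ = 0.1

Newton-Raphson formula: x_{n+1} = x_n - f(x_n)/f'(x_n)

Iteration 1:
  f(0.100000) = 0.804837
  f'(0.100000) = -1.904837
  x_1 = 0.100000 - 0.804837/(-1.904837) = 0.522523
Iteration 2:
  f(0.522523) = 0.070500
  f'(0.522523) = -1.593023
  x_2 = 0.522523 - 0.070500/(-1.593023) = 0.566778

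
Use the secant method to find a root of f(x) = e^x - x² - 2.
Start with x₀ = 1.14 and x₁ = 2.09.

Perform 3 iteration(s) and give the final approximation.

f(x) = e^x - x² - 2
x₀ = 1.14, x₁ = 2.09

Secant formula: x_{n+1} = x_n - f(x_n)(x_n - x_{n-1})/(f(x_n) - f(x_{n-1}))

Iteration 1:
  f(1.140000) = -0.172832
  f(2.090000) = 1.716815
  x_2 = 2.090000 - 1.716815×(2.090000 - 1.140000)/(1.716815 - (-0.172832))
       = 1.226889
Iteration 2:
  f(2.090000) = 1.716815
  f(1.226889) = -0.094654
  x_3 = 1.226889 - (-0.094654)×(1.226889 - 2.090000)/(-0.094654 - 1.716815)
       = 1.271989
Iteration 3:
  f(1.226889) = -0.094654
  f(1.271989) = -0.050014
  x_4 = 1.271989 - (-0.050014)×(1.271989 - 1.226889)/(-0.050014 - (-0.094654))
       = 1.322518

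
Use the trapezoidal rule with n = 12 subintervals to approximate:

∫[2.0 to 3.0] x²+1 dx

f(x) = x²+1
a = 2.0, b = 3.0, n = 12
h = (b - a)/n = 0.083333

Trapezoidal rule: (h/2)[f(x₀) + 2f(x₁) + 2f(x₂) + ... + f(xₙ)]

x_0 = 2.0000, f(x_0) = 5.000000, coefficient = 1
x_1 = 2.0833, f(x_1) = 5.340278, coefficient = 2
x_2 = 2.1667, f(x_2) = 5.694444, coefficient = 2
x_3 = 2.2500, f(x_3) = 6.062500, coefficient = 2
x_4 = 2.3333, f(x_4) = 6.444444, coefficient = 2
x_5 = 2.4167, f(x_5) = 6.840278, coefficient = 2
x_6 = 2.5000, f(x_6) = 7.250000, coefficient = 2
x_7 = 2.5833, f(x_7) = 7.673611, coefficient = 2
x_8 = 2.6667, f(x_8) = 8.111111, coefficient = 2
x_9 = 2.7500, f(x_9) = 8.562500, coefficient = 2
x_10 = 2.8333, f(x_10) = 9.027778, coefficient = 2
x_11 = 2.9167, f(x_11) = 9.506944, coefficient = 2
x_12 = 3.0000, f(x_12) = 10.000000, coefficient = 1

I ≈ (0.083333/2) × 176.027778 = 7.334491
Exact value: 7.333333
Error: 0.001157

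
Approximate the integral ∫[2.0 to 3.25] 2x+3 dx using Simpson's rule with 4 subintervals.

f(x) = 2x+3
a = 2.0, b = 3.25, n = 4
h = (b - a)/n = 0.312500

Simpson's rule: (h/3)[f(x₀) + 4f(x₁) + 2f(x₂) + ... + f(xₙ)]

x_0 = 2.0000, f(x_0) = 7.000000, coefficient = 1
x_1 = 2.3125, f(x_1) = 7.625000, coefficient = 4
x_2 = 2.6250, f(x_2) = 8.250000, coefficient = 2
x_3 = 2.9375, f(x_3) = 8.875000, coefficient = 4
x_4 = 3.2500, f(x_4) = 9.500000, coefficient = 1

I ≈ (0.312500/3) × 99.000000 = 10.312500
Exact value: 10.312500
Error: 0.000000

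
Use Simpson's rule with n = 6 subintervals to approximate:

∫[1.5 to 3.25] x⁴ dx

f(x) = x⁴
a = 1.5, b = 3.25, n = 6
h = (b - a)/n = 0.291667

Simpson's rule: (h/3)[f(x₀) + 4f(x₁) + 2f(x₂) + ... + f(xₙ)]

x_0 = 1.5000, f(x_0) = 5.062500, coefficient = 1
x_1 = 1.7917, f(x_1) = 10.304546, coefficient = 4
x_2 = 2.0833, f(x_2) = 18.838011, coefficient = 2
x_3 = 2.3750, f(x_3) = 31.816650, coefficient = 4
x_4 = 2.6667, f(x_4) = 50.567901, coefficient = 2
x_5 = 2.9583, f(x_5) = 76.592885, coefficient = 4
x_6 = 3.2500, f(x_6) = 111.566406, coefficient = 1

I ≈ (0.291667/3) × 730.297056 = 71.001103
Exact value: 70.999414
Error: 0.001689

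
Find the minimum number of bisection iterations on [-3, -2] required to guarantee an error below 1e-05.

We need (b-a)/2^n ≤ 1e-05
(-2 - (-3))/2^n ≤ 1e-05
1/2^n ≤ 1e-05
2^n ≥ 100000
n ≥ log₂(100000) = 16.61
n ≥ 17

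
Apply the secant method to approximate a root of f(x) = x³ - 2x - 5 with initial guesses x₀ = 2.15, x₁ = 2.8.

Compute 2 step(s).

f(x) = x³ - 2x - 5
x₀ = 2.15, x₁ = 2.8

Secant formula: x_{n+1} = x_n - f(x_n)(x_n - x_{n-1})/(f(x_n) - f(x_{n-1}))

Iteration 1:
  f(2.150000) = 0.638375
  f(2.800000) = 11.352000
  x_2 = 2.800000 - 11.352000×(2.800000 - 2.150000)/(11.352000 - 0.638375)
       = 2.111270
Iteration 2:
  f(2.800000) = 11.352000
  f(2.111270) = 0.188358
  x_3 = 2.111270 - 0.188358×(2.111270 - 2.800000)/(0.188358 - 11.352000)
       = 2.099649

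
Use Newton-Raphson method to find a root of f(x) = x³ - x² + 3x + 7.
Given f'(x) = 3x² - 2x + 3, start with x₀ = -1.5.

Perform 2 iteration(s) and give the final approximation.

f(x) = x³ - x² + 3x + 7
f'(x) = 3x² - 2x + 3
x₀ = -1.5

Newton-Raphson formula: x_{n+1} = x_n - f(x_n)/f'(x_n)

Iteration 1:
  f(-1.500000) = -3.125000
  f'(-1.500000) = 12.750000
  x_1 = -1.500000 - (-3.125000)/12.750000 = -1.254902
Iteration 2:
  f(-1.254902) = -0.315678
  f'(-1.254902) = 10.234141
  x_2 = -1.254902 - (-0.315678)/10.234141 = -1.224056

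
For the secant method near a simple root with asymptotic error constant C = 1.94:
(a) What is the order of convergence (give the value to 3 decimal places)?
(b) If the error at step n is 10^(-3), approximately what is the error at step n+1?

(a) Secant method has superlinear convergence with order φ = (1+√5)/2 ≈ 1.618.
    This means |e_{n+1}| ≈ C|e_n|^1.618.

(b) With |e_n| = 10^(-3) and C = 1.94:
    |e_{n+1}| ≈ 1.94 × (10^(-3))^1.618 = 1.94 × 10^(-4.85)

(a) ≈ 1.618 (golden ratio); (b) |e_{n+1}| ≈ 2.715e-05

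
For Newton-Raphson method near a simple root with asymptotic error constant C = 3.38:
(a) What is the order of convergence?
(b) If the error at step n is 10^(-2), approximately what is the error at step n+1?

(a) Newton-Raphson has quadratic (order 2) convergence near simple roots.
    This means |e_{n+1}| ≈ C|e_n|².

(b) With |e_n| = 10^(-2) and C = 3.38:
    |e_{n+1}| ≈ 3.38 × (10^(-2))² = 3.38 × 10^(-4)

(a) 2 (quadratic); (b) |e_{n+1}| ≈ 3.380e-04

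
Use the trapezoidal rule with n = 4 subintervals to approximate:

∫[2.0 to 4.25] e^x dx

f(x) = e^x
a = 2.0, b = 4.25, n = 4
h = (b - a)/n = 0.562500

Trapezoidal rule: (h/2)[f(x₀) + 2f(x₁) + 2f(x₂) + ... + f(xₙ)]

x_0 = 2.0000, f(x_0) = 7.389056, coefficient = 1
x_1 = 2.5625, f(x_1) = 12.968197, coefficient = 2
x_2 = 3.1250, f(x_2) = 22.759895, coefficient = 2
x_3 = 3.6875, f(x_3) = 39.944860, coefficient = 2
x_4 = 4.2500, f(x_4) = 70.105412, coefficient = 1

I ≈ (0.562500/2) × 228.840373 = 64.361355
Exact value: 62.716356
Error: 1.644999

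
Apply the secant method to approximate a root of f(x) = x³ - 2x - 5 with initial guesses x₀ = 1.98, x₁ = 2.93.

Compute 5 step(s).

f(x) = x³ - 2x - 5
x₀ = 1.98, x₁ = 2.93

Secant formula: x_{n+1} = x_n - f(x_n)(x_n - x_{n-1})/(f(x_n) - f(x_{n-1}))

Iteration 1:
  f(1.980000) = -1.197608
  f(2.930000) = 14.293757
  x_2 = 2.930000 - 14.293757×(2.930000 - 1.980000)/(14.293757 - (-1.197608))
       = 2.053443
Iteration 2:
  f(2.930000) = 14.293757
  f(2.053443) = -0.448284
  x_3 = 2.053443 - (-0.448284)×(2.053443 - 2.930000)/(-0.448284 - 14.293757)
       = 2.080098
Iteration 3:
  f(2.053443) = -0.448284
  f(2.080098) = -0.160017
  x_4 = 2.080098 - (-0.160017)×(2.080098 - 2.053443)/(-0.160017 - (-0.448284))
       = 2.094894
Iteration 4:
  f(2.080098) = -0.160017
  f(2.094894) = 0.003820
  x_5 = 2.094894 - 0.003820×(2.094894 - 2.080098)/(0.003820 - (-0.160017))
       = 2.094549
Iteration 5:
  f(2.094894) = 0.003820
  f(2.094549) = -0.000031
  x_6 = 2.094549 - (-0.000031)×(2.094549 - 2.094894)/(-0.000031 - 0.003820)
       = 2.094551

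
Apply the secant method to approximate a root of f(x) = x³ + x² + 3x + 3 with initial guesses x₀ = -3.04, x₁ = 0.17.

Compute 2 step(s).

f(x) = x³ + x² + 3x + 3
x₀ = -3.04, x₁ = 0.17

Secant formula: x_{n+1} = x_n - f(x_n)(x_n - x_{n-1})/(f(x_n) - f(x_{n-1}))

Iteration 1:
  f(-3.040000) = -24.972864
  f(0.170000) = 3.543813
  x_2 = 0.170000 - 3.543813×(0.170000 - (-3.040000))/(3.543813 - (-24.972864))
       = -0.228912
Iteration 2:
  f(0.170000) = 3.543813
  f(-0.228912) = 2.353670
  x_3 = -0.228912 - 2.353670×(-0.228912 - 0.170000)/(2.353670 - 3.543813)
       = -1.017814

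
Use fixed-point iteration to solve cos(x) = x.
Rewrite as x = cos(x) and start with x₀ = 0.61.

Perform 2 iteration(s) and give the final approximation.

Equation: cos(x) = x
Fixed-point form: x = cos(x)
x₀ = 0.61

x_1 = g(0.610000) = 0.819648
x_2 = g(0.819648) = 0.682479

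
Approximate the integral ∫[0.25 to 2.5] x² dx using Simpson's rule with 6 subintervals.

f(x) = x²
a = 0.25, b = 2.5, n = 6
h = (b - a)/n = 0.375000

Simpson's rule: (h/3)[f(x₀) + 4f(x₁) + 2f(x₂) + ... + f(xₙ)]

x_0 = 0.2500, f(x_0) = 0.062500, coefficient = 1
x_1 = 0.6250, f(x_1) = 0.390625, coefficient = 4
x_2 = 1.0000, f(x_2) = 1.000000, coefficient = 2
x_3 = 1.3750, f(x_3) = 1.890625, coefficient = 4
x_4 = 1.7500, f(x_4) = 3.062500, coefficient = 2
x_5 = 2.1250, f(x_5) = 4.515625, coefficient = 4
x_6 = 2.5000, f(x_6) = 6.250000, coefficient = 1

I ≈ (0.375000/3) × 41.625000 = 5.203125
Exact value: 5.203125
Error: 0.000000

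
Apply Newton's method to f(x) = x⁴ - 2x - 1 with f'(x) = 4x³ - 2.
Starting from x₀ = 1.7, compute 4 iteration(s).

f(x) = x⁴ - 2x - 1
f'(x) = 4x³ - 2
x₀ = 1.7

Newton-Raphson formula: x_{n+1} = x_n - f(x_n)/f'(x_n)

Iteration 1:
  f(1.700000) = 3.952100
  f'(1.700000) = 17.652000
  x_1 = 1.700000 - 3.952100/17.652000 = 1.476110
Iteration 2:
  f(1.476110) = 0.795392
  f'(1.476110) = 10.865198
  x_2 = 1.476110 - 0.795392/10.865198 = 1.402905
Iteration 3:
  f(1.402905) = 0.067773
  f'(1.402905) = 9.044464
  x_3 = 1.402905 - 0.067773/9.044464 = 1.395412
Iteration 4:
  f(1.395412) = 0.000661
  f'(1.395412) = 8.868432
  x_4 = 1.395412 - 0.000661/8.868432 = 1.395337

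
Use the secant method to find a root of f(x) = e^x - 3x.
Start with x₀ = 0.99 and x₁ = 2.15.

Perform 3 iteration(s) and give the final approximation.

f(x) = e^x - 3x
x₀ = 0.99, x₁ = 2.15

Secant formula: x_{n+1} = x_n - f(x_n)(x_n - x_{n-1})/(f(x_n) - f(x_{n-1}))

Iteration 1:
  f(0.990000) = -0.278766
  f(2.150000) = 2.134858
  x_2 = 2.150000 - 2.134858×(2.150000 - 0.990000)/(2.134858 - (-0.278766))
       = 1.123976
Iteration 2:
  f(2.150000) = 2.134858
  f(1.123976) = -0.294864
  x_3 = 1.123976 - (-0.294864)×(1.123976 - 2.150000)/(-0.294864 - 2.134858)
       = 1.248491
Iteration 3:
  f(1.123976) = -0.294864
  f(1.248491) = -0.260393
  x_4 = 1.248491 - (-0.260393)×(1.248491 - 1.123976)/(-0.260393 - (-0.294864))
       = 2.189080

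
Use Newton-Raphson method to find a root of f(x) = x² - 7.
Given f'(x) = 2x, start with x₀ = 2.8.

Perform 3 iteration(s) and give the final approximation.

f(x) = x² - 7
f'(x) = 2x
x₀ = 2.8

Newton-Raphson formula: x_{n+1} = x_n - f(x_n)/f'(x_n)

Iteration 1:
  f(2.800000) = 0.840000
  f'(2.800000) = 5.600000
  x_1 = 2.800000 - 0.840000/5.600000 = 2.650000
Iteration 2:
  f(2.650000) = 0.022500
  f'(2.650000) = 5.300000
  x_2 = 2.650000 - 0.022500/5.300000 = 2.645755
Iteration 3:
  f(2.645755) = 0.000018
  f'(2.645755) = 5.291509
  x_3 = 2.645755 - 0.000018/5.291509 = 2.645751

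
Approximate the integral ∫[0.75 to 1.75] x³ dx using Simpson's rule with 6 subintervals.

f(x) = x³
a = 0.75, b = 1.75, n = 6
h = (b - a)/n = 0.166667

Simpson's rule: (h/3)[f(x₀) + 4f(x₁) + 2f(x₂) + ... + f(xₙ)]

x_0 = 0.7500, f(x_0) = 0.421875, coefficient = 1
x_1 = 0.9167, f(x_1) = 0.770255, coefficient = 4
x_2 = 1.0833, f(x_2) = 1.271412, coefficient = 2
x_3 = 1.2500, f(x_3) = 1.953125, coefficient = 4
x_4 = 1.4167, f(x_4) = 2.843171, coefficient = 2
x_5 = 1.5833, f(x_5) = 3.969329, coefficient = 4
x_6 = 1.7500, f(x_6) = 5.359375, coefficient = 1

I ≈ (0.166667/3) × 40.781250 = 2.265625
Exact value: 2.265625
Error: 0.000000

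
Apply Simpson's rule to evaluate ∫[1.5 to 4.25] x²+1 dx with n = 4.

f(x) = x²+1
a = 1.5, b = 4.25, n = 4
h = (b - a)/n = 0.687500

Simpson's rule: (h/3)[f(x₀) + 4f(x₁) + 2f(x₂) + ... + f(xₙ)]

x_0 = 1.5000, f(x_0) = 3.250000, coefficient = 1
x_1 = 2.1875, f(x_1) = 5.785156, coefficient = 4
x_2 = 2.8750, f(x_2) = 9.265625, coefficient = 2
x_3 = 3.5625, f(x_3) = 13.691406, coefficient = 4
x_4 = 4.2500, f(x_4) = 19.062500, coefficient = 1

I ≈ (0.687500/3) × 118.750000 = 27.213542
Exact value: 27.213542
Error: 0.000000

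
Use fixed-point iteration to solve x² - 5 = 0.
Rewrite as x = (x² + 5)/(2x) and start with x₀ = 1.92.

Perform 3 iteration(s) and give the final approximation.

Equation: x² - 5 = 0
Fixed-point form: x = (x² + 5)/(2x)
x₀ = 1.92

x_1 = g(1.920000) = 2.262083
x_2 = g(2.262083) = 2.236218
x_3 = g(2.236218) = 2.236068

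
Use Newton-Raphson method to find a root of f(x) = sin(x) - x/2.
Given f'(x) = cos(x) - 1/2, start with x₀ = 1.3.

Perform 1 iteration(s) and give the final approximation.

f(x) = sin(x) - x/2
f'(x) = cos(x) - 1/2
x₀ = 1.3

Newton-Raphson formula: x_{n+1} = x_n - f(x_n)/f'(x_n)

Iteration 1:
  f(1.300000) = 0.313558
  f'(1.300000) = -0.232501
  x_1 = 1.300000 - 0.313558/(-0.232501) = 2.648631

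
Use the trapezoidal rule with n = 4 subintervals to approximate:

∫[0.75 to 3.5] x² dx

f(x) = x²
a = 0.75, b = 3.5, n = 4
h = (b - a)/n = 0.687500

Trapezoidal rule: (h/2)[f(x₀) + 2f(x₁) + 2f(x₂) + ... + f(xₙ)]

x_0 = 0.7500, f(x_0) = 0.562500, coefficient = 1
x_1 = 1.4375, f(x_1) = 2.066406, coefficient = 2
x_2 = 2.1250, f(x_2) = 4.515625, coefficient = 2
x_3 = 2.8125, f(x_3) = 7.910156, coefficient = 2
x_4 = 3.5000, f(x_4) = 12.250000, coefficient = 1

I ≈ (0.687500/2) × 41.796875 = 14.367676
Exact value: 14.151042
Error: 0.216634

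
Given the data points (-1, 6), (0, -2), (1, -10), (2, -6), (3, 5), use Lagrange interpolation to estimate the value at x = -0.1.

Lagrange interpolation formula:
P(x) = Σ yᵢ × Lᵢ(x)
where Lᵢ(x) = Π_{j≠i} (x - xⱼ)/(xᵢ - xⱼ)

L_0(-0.1) = (-0.1 - 0)/(-1 - 0) × (-0.1 - 1)/(-1 - 1) × (-0.1 - 2)/(-1 - 2) × (-0.1 - 3)/(-1 - 3) = 0.029838
L_1(-0.1) = (-0.1 - (-1))/(0 - (-1)) × (-0.1 - 1)/(0 - 1) × (-0.1 - 2)/(0 - 2) × (-0.1 - 3)/(0 - 3) = 1.074150
L_2(-0.1) = (-0.1 - (-1))/(1 - (-1)) × (-0.1 - 0)/(1 - 0) × (-0.1 - 2)/(1 - 2) × (-0.1 - 3)/(1 - 3) = -0.146475
L_3(-0.1) = (-0.1 - (-1))/(2 - (-1)) × (-0.1 - 0)/(2 - 0) × (-0.1 - 1)/(2 - 1) × (-0.1 - 3)/(2 - 3) = 0.051150
L_4(-0.1) = (-0.1 - (-1))/(3 - (-1)) × (-0.1 - 0)/(3 - 0) × (-0.1 - 1)/(3 - 1) × (-0.1 - 2)/(3 - 2) = -0.008663

P(-0.1) = 6×L_0(-0.1) + (-2)×L_1(-0.1) + (-10)×L_2(-0.1) + (-6)×L_3(-0.1) + 5×L_4(-0.1)
P(-0.1) = -0.854738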